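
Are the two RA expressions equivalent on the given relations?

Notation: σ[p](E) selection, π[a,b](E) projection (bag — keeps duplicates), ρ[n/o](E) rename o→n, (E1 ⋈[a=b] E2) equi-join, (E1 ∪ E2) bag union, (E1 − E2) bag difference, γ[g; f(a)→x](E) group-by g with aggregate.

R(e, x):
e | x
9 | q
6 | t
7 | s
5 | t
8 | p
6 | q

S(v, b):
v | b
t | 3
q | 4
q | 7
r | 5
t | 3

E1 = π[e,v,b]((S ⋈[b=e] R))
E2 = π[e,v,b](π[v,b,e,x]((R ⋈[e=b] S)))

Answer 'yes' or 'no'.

E1 subexpression sizes:
  S → 5
  R → 6
  (S ⋈[b=e] R) → 2
  π[e,v,b]((S ⋈[b=e] R)) → 2
E2 subexpression sizes:
  R → 6
  S → 5
  (R ⋈[e=b] S) → 2
  π[v,b,e,x]((R ⋈[e=b] S)) → 2
  π[e,v,b](π[v,b,e,x]((R ⋈[e=b] S))) → 2

E1 and E2 produce the same multiset:
e | v | b
5 | r | 5
7 | q | 7

yes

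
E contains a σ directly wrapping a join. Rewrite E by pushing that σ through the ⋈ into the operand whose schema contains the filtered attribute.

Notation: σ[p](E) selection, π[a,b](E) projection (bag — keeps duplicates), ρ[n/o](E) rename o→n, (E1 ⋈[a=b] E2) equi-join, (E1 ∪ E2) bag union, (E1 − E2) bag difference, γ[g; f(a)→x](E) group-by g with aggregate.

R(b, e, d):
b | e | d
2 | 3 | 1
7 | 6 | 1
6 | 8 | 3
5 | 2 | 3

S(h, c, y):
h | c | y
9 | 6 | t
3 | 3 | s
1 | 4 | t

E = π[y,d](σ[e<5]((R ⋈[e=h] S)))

σ filters on e, owned by the left side.
E' = π[y,d]((σ[e<5](R) ⋈[e=h] S))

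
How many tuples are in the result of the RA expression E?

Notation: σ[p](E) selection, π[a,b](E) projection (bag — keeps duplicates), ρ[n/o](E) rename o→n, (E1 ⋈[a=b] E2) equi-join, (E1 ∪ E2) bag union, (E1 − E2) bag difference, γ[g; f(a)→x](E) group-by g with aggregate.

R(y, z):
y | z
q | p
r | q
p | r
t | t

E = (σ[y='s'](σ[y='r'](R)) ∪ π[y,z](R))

Per-node cardinality:
  R → 4
  σ[y='r'](R) → 1
  σ[y='s'](σ[y='r'](R)) → 0
  R → 4
  π[y,z](R) → 4
  (σ[y='s'](σ[y='r'](R)) ∪ π[y,z](R)) → 4

|E| = 4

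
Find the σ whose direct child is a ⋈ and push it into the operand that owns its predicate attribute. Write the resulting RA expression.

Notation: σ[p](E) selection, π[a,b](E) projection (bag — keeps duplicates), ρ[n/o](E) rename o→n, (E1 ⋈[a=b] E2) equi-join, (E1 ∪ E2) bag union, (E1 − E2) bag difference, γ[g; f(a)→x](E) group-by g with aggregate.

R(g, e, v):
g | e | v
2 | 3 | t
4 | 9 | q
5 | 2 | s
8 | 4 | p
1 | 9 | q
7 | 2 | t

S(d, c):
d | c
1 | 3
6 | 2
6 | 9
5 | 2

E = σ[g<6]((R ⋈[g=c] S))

σ filters on g, owned by the left side.
E' = (σ[g<6](R) ⋈[g=c] S)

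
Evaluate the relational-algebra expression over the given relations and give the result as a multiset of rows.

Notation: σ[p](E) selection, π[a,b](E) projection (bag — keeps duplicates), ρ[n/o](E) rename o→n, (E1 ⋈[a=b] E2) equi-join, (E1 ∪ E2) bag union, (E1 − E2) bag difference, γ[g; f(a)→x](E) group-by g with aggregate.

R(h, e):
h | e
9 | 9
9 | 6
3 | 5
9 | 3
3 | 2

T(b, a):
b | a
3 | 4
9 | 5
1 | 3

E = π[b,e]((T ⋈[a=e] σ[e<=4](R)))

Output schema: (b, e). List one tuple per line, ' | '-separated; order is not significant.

Row counts bottom-up:
  T → 3
  R → 5
  σ[e<=4](R) → 2
  (T ⋈[a=e] σ[e<=4](R)) → 1
  π[b,e]((T ⋈[a=e] σ[e<=4](R))) → 1

== RESULT ==
b | e
1 | 3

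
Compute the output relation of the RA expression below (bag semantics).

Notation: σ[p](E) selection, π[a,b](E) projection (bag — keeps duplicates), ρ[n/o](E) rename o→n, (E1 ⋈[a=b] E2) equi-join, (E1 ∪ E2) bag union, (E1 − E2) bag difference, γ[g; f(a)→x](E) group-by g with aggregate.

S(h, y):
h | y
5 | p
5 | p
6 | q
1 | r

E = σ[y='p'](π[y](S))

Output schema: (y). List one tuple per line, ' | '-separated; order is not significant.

Per-node cardinality:
  S → 4
  π[y](S) → 4
  σ[y='p'](π[y](S)) → 2

== RESULT ==
y
p
p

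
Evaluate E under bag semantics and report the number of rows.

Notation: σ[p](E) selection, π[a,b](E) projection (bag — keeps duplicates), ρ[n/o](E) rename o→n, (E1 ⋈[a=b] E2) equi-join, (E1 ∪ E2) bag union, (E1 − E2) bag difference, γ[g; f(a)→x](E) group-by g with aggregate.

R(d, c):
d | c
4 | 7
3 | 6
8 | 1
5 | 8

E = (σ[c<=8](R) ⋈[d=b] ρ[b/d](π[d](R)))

Per-node cardinality:
  R → 4
  σ[c<=8](R) → 4
  R → 4
  π[d](R) → 4
  ρ[b/d](π[d](R)) → 4
  (σ[c<=8](R) ⋈[d=b] ρ[b/d](π[d](R))) → 4

|E| = 4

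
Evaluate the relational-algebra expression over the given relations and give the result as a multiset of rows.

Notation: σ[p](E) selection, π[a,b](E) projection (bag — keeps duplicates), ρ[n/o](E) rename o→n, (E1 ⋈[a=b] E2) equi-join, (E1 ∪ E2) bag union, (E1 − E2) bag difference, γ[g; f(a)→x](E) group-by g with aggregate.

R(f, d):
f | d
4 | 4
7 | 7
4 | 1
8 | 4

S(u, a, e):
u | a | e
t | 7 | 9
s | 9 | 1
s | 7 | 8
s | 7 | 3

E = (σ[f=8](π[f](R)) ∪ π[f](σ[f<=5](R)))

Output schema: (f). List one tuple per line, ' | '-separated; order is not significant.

Stepwise |·|:
  R → 4
  π[f](R) → 4
  σ[f=8](π[f](R)) → 1
  R → 4
  σ[f<=5](R) → 2
  π[f](σ[f<=5](R)) → 2
  (σ[f=8](π[f](R)) ∪ π[f](σ[f<=5](R))) → 3

== RESULT ==
f
4
4
8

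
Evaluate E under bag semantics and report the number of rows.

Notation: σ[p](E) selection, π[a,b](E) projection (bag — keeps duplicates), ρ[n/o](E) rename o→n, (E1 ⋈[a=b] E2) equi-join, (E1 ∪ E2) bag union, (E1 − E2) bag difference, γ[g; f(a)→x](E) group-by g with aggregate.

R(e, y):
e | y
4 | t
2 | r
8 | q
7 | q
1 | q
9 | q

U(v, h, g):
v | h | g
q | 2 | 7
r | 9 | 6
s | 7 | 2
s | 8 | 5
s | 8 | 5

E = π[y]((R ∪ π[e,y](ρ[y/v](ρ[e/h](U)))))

Per-node cardinality:
  R → 6
  U → 5
  ρ[e/h](U) → 5
  ρ[y/v](ρ[e/h](U)) → 5
  π[e,y](ρ[y/v](ρ[e/h](U))) → 5
  (R ∪ π[e,y](ρ[y/v](ρ[e/h](U)))) → 11
  π[y]((R ∪ π[e,y](ρ[y/v](ρ[e/h](U))))) → 11

|E| = 11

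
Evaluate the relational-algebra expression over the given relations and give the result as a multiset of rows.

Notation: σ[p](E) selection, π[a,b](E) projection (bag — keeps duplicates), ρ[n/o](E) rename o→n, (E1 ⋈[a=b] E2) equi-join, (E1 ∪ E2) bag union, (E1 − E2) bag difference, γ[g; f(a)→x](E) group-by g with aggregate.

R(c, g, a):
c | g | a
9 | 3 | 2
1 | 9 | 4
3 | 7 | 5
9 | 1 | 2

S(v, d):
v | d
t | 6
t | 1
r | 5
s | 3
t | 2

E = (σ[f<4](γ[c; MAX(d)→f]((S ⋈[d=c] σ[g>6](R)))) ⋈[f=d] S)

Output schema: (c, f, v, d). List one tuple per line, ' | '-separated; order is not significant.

Subexpression sizes:
  S → 5
  R → 4
  σ[g>6](R) → 2
  (S ⋈[d=c] σ[g>6](R)) → 2
  γ[c; MAX(d)→f]((S ⋈[d=c] σ[g>6](R))) → 2
  σ[f<4](γ[c; MAX(d)→f]((S ⋈[d=c] σ[g>6](R)))) → 2
  S → 5
  (σ[f<4](γ[c; MAX(d)→f]((S ⋈[d=c] σ[g>6](R)))) ⋈[f=d] S) → 2

== RESULT ==
c | f | v | d
1 | 1 | t | 1
3 | 3 | s | 3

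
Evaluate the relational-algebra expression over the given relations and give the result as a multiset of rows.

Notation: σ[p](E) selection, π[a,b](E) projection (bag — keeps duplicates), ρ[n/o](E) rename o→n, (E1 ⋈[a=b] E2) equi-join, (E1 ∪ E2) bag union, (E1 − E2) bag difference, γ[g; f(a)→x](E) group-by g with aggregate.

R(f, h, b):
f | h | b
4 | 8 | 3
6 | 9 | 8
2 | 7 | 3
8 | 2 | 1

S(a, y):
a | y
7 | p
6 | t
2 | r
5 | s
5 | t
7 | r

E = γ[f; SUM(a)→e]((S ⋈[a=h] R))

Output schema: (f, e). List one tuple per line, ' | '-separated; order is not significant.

Subexpression sizes:
  S → 6
  R → 4
  (S ⋈[a=h] R) → 3
  γ[f; SUM(a)→e]((S ⋈[a=h] R)) → 2

== RESULT ==
f | e
2 | 14
8 | 2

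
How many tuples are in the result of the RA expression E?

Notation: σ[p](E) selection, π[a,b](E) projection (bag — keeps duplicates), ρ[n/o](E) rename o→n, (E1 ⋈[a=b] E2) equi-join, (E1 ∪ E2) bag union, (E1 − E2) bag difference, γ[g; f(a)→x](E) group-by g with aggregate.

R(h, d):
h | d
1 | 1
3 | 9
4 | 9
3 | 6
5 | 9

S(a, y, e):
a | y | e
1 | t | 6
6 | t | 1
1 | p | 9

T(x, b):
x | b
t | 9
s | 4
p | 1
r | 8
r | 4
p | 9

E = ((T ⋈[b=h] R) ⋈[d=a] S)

Row counts bottom-up:
  T → 6
  R → 5
  (T ⋈[b=h] R) → 3
  S → 3
  ((T ⋈[b=h] R) ⋈[d=a] S) → 2

|E| = 2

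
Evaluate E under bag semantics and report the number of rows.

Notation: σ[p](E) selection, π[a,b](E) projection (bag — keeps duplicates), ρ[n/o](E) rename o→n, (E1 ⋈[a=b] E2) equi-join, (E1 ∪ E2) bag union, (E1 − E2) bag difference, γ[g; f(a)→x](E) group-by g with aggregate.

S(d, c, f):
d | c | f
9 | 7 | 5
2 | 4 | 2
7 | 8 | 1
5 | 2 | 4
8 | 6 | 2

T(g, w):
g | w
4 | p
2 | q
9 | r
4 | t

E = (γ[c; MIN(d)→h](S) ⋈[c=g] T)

Per-node cardinality:
  S → 5
  γ[c; MIN(d)→h](S) → 5
  T → 4
  (γ[c; MIN(d)→h](S) ⋈[c=g] T) → 3

|E| = 3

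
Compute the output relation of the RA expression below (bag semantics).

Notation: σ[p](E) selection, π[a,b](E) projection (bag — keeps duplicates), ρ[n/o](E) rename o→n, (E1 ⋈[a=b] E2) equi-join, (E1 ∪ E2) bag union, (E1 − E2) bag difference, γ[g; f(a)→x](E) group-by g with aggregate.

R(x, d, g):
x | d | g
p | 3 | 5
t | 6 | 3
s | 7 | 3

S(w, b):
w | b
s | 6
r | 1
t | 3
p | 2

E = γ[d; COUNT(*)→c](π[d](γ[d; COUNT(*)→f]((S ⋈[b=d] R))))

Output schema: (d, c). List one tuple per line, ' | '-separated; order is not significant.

Per-node cardinality:
  S → 4
  R → 3
  (S ⋈[b=d] R) → 2
  γ[d; COUNT(*)→f]((S ⋈[b=d] R)) → 2
  π[d](γ[d; COUNT(*)→f]((S ⋈[b=d] R))) → 2
  γ[d; COUNT(*)→c](π[d](γ[d; COUNT(*)→f]((S ⋈[b=d] R)))) → 2

== RESULT ==
d | c
3 | 1
6 | 1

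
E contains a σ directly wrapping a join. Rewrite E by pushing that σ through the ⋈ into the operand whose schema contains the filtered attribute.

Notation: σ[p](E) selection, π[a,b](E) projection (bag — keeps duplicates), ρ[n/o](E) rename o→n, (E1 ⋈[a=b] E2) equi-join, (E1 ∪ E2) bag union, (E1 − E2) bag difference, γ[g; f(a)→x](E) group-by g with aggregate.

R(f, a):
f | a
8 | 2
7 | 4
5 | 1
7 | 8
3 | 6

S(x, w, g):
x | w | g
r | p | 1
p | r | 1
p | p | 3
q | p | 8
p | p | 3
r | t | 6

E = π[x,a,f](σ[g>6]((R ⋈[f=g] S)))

σ filters on g, owned by the right side.
E' = π[x,a,f]((R ⋈[f=g] σ[g>6](S)))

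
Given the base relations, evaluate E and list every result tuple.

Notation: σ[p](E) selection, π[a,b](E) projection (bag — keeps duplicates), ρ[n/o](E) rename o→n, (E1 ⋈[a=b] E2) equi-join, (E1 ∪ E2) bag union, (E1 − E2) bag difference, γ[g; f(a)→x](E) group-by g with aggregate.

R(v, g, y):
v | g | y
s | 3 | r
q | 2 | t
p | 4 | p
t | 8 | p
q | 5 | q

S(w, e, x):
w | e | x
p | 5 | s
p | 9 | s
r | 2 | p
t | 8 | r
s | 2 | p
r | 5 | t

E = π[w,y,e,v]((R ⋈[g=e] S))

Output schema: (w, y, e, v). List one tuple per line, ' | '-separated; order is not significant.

Row counts bottom-up:
  R → 5
  S → 6
  (R ⋈[g=e] S) → 5
  π[w,y,e,v]((R ⋈[g=e] S)) → 5

== RESULT ==
w | y | e | v
p | q | 5 | q
r | q | 5 | q
r | t | 2 | q
s | t | 2 | q
t | p | 8 | t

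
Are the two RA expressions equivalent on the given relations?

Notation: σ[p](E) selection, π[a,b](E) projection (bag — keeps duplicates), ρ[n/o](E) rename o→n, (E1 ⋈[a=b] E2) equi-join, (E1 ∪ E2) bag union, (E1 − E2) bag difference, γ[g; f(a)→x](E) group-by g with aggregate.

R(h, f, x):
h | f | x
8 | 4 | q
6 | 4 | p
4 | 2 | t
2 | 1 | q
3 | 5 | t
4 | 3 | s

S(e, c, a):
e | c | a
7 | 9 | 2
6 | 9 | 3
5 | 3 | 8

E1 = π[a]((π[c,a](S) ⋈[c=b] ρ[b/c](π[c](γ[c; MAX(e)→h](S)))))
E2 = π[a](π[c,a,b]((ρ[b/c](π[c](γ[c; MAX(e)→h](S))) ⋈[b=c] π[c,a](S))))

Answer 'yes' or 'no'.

E1 stepwise |·|:
  S → 3
  π[c,a](S) → 3
  S → 3
  γ[c; MAX(e)→h](S) → 2
  π[c](γ[c; MAX(e)→h](S)) → 2
  ρ[b/c](π[c](γ[c; MAX(e)→h](S))) → 2
  (π[c,a](S) ⋈[c=b] ρ[b/c](π[c](γ[c; MAX(e)→h](S)))) → 3
  π[a]((π[c,a](S) ⋈[c=b] ρ[b/c](π[c](γ[c; MAX(e)→h](S))))) → 3
E2 stepwise |·|:
  S → 3
  γ[c; MAX(e)→h](S) → 2
  π[c](γ[c; MAX(e)→h](S)) → 2
  ρ[b/c](π[c](γ[c; MAX(e)→h](S))) → 2
  S → 3
  π[c,a](S) → 3
  (ρ[b/c](π[c](γ[c; MAX(e)→h](S))) ⋈[b=c] π[c,a](S)) → 3
  π[c,a,b]((ρ[b/c](π[c](γ[c; MAX(e)→h](S))) ⋈[b=c] π[c,a](S))) → 3
  π[a](π[c,a,b]((ρ[b/c](π[c](γ[c; MAX(e)→h](S))) ⋈[b=c] π[c,a](S)))) → 3

E1 and E2 produce the same multiset:
a
2
3
8

yes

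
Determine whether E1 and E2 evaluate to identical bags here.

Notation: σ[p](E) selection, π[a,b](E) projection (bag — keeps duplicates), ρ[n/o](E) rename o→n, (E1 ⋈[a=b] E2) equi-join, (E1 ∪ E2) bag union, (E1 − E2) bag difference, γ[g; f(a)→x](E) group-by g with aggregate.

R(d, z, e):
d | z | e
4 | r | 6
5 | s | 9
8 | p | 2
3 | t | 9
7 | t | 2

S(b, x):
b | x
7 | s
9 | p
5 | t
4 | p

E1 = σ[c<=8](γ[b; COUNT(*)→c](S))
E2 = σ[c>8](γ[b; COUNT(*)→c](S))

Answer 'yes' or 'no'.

E1 per-node cardinality:
  S → 4
  γ[b; COUNT(*)→c](S) → 4
  σ[c<=8](γ[b; COUNT(*)→c](S)) → 4
E2 per-node cardinality:
  S → 4
  γ[b; COUNT(*)→c](S) → 4
  σ[c>8](γ[b; COUNT(*)→c](S)) → 0

E1 result:
b | c
4 | 1
5 | 1
7 | 1
9 | 1
E2 result:
b | c
(0 rows)
Witness: (9, 1) appears 1× in E1 but 0× in E2.

no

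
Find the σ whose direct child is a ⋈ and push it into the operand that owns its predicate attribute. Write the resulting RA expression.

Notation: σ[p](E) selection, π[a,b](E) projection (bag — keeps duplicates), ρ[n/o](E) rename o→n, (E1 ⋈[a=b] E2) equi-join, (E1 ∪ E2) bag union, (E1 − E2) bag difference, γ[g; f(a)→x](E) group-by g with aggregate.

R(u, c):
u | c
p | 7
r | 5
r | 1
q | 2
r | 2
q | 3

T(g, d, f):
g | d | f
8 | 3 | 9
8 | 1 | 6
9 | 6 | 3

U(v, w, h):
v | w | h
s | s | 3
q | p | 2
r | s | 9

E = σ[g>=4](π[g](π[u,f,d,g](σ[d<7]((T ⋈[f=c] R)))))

σ filters on d, owned by the left side.
E' = σ[g>=4](π[g](π[u,f,d,g]((σ[d<7](T) ⋈[f=c] R))))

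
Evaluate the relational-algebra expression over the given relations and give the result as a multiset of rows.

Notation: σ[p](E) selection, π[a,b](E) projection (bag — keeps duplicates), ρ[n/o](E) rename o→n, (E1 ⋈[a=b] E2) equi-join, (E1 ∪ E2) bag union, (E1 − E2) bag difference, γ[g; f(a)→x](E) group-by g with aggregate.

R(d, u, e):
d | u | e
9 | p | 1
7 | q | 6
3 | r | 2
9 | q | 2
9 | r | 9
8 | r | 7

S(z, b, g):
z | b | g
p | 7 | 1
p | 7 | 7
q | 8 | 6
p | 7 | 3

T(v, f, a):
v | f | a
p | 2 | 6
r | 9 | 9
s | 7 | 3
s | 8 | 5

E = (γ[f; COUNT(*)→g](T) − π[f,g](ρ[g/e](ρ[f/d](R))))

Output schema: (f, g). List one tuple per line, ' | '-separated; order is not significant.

Per-node cardinality:
  T → 4
  γ[f; COUNT(*)→g](T) → 4
  R → 6
  ρ[f/d](R) → 6
  ρ[g/e](ρ[f/d](R)) → 6
  π[f,g](ρ[g/e](ρ[f/d](R))) → 6
  (γ[f; COUNT(*)→g](T) − π[f,g](ρ[g/e](ρ[f/d](R)))) → 3

== RESULT ==
f | g
2 | 1
7 | 1
8 | 1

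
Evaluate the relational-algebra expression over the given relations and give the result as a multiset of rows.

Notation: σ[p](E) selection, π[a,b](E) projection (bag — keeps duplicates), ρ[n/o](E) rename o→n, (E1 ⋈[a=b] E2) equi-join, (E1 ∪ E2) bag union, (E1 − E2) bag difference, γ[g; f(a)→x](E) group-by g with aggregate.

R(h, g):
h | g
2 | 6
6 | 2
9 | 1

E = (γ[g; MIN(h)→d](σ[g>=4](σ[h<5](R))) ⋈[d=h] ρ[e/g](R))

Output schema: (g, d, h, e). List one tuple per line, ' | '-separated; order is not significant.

Row counts bottom-up:
  R → 3
  σ[h<5](R) → 1
  σ[g>=4](σ[h<5](R)) → 1
  γ[g; MIN(h)→d](σ[g>=4](σ[h<5](R))) → 1
  R → 3
  ρ[e/g](R) → 3
  (γ[g; MIN(h)→d](σ[g>=4](σ[h<5](R))) ⋈[d=h] ρ[e/g](R)) → 1

== RESULT ==
g | d | h | e
6 | 2 | 2 | 6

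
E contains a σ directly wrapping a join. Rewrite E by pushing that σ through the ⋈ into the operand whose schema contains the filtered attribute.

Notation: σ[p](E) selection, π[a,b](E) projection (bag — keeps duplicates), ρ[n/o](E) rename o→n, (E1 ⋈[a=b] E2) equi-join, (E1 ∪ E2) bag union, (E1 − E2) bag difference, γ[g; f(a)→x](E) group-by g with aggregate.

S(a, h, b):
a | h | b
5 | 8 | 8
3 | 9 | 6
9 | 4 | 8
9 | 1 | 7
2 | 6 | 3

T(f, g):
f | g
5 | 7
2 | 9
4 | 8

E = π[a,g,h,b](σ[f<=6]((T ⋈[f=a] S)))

σ filters on f, owned by the left side.
E' = π[a,g,h,b]((σ[f<=6](T) ⋈[f=a] S))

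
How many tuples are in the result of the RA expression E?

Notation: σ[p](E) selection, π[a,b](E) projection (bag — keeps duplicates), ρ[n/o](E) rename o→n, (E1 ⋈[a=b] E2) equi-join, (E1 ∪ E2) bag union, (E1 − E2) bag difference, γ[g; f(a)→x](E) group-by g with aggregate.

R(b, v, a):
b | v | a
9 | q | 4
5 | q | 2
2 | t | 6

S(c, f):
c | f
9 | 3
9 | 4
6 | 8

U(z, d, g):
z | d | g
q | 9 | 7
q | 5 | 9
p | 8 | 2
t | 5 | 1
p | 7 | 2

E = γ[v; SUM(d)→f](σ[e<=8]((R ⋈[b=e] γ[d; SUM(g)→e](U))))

Row counts bottom-up:
  R → 3
  U → 5
  γ[d; SUM(g)→e](U) → 4
  (R ⋈[b=e] γ[d; SUM(g)→e](U)) → 2
  σ[e<=8]((R ⋈[b=e] γ[d; SUM(g)→e](U))) → 2
  γ[v; SUM(d)→f](σ[e<=8]((R ⋈[b=e] γ[d; SUM(g)→e](U)))) → 1

|E| = 1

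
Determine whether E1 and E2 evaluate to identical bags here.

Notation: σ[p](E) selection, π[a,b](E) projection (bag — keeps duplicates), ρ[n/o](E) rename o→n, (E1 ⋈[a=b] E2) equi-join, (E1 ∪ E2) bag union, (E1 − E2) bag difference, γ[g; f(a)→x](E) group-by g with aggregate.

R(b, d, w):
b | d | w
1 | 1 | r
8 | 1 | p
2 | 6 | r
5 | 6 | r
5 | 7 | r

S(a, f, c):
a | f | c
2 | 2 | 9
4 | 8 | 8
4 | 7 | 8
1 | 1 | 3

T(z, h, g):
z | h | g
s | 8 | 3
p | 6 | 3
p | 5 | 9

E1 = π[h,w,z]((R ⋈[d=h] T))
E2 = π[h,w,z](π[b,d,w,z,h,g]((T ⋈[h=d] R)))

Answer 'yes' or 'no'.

E1 stepwise |·|:
  R → 5
  T → 3
  (R ⋈[d=h] T) → 2
  π[h,w,z]((R ⋈[d=h] T)) → 2
E2 stepwise |·|:
  T → 3
  R → 5
  (T ⋈[h=d] R) → 2
  π[b,d,w,z,h,g]((T ⋈[h=d] R)) → 2
  π[h,w,z](π[b,d,w,z,h,g]((T ⋈[h=d] R))) → 2

E1 and E2 produce the same multiset:
h | w | z
6 | r | p
6 | r | p

yes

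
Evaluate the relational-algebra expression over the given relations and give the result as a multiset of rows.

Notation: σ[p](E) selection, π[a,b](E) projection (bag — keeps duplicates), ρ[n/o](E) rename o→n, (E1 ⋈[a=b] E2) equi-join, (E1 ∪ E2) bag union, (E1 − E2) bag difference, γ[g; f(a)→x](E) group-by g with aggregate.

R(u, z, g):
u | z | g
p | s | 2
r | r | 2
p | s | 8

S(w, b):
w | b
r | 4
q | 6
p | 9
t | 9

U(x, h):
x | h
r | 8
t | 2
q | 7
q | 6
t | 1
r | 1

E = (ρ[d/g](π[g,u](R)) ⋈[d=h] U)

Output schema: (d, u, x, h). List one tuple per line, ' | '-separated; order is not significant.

Per-node cardinality:
  R → 3
  π[g,u](R) → 3
  ρ[d/g](π[g,u](R)) → 3
  U → 6
  (ρ[d/g](π[g,u](R)) ⋈[d=h] U) → 3

== RESULT ==
d | u | x | h
2 | p | t | 2
2 | r | t | 2
8 | p | r | 8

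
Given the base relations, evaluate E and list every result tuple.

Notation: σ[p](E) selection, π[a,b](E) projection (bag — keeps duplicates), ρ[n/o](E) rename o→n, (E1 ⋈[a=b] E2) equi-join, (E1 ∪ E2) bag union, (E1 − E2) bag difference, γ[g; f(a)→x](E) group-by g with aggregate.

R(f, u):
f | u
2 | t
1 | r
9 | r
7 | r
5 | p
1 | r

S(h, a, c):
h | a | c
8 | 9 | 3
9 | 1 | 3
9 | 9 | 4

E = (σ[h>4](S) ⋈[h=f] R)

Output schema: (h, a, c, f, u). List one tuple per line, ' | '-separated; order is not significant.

Row counts bottom-up:
  S → 3
  σ[h>4](S) → 3
  R → 6
  (σ[h>4](S) ⋈[h=f] R) → 2

== RESULT ==
h | a | c | f | u
9 | 1 | 3 | 9 | r
9 | 9 | 4 | 9 | r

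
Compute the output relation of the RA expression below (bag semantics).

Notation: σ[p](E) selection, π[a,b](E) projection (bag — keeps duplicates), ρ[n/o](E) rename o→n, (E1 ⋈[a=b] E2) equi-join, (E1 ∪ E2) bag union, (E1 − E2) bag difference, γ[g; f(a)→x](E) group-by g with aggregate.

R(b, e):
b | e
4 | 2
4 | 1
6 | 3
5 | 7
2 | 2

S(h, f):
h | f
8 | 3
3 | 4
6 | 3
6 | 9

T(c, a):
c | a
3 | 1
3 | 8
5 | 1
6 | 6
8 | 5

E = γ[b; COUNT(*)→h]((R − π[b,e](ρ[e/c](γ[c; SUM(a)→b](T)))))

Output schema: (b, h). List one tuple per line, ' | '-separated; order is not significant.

Per-node cardinality:
  R → 5
  T → 5
  γ[c; SUM(a)→b](T) → 4
  ρ[e/c](γ[c; SUM(a)→b](T)) → 4
  π[b,e](ρ[e/c](γ[c; SUM(a)→b](T))) → 4
  (R − π[b,e](ρ[e/c](γ[c; SUM(a)→b](T)))) → 5
  γ[b; COUNT(*)→h]((R − π[b,e](ρ[e/c](γ[c; SUM(a)→b](T))))) → 4

== RESULT ==
b | h
2 | 1
4 | 2
5 | 1
6 | 1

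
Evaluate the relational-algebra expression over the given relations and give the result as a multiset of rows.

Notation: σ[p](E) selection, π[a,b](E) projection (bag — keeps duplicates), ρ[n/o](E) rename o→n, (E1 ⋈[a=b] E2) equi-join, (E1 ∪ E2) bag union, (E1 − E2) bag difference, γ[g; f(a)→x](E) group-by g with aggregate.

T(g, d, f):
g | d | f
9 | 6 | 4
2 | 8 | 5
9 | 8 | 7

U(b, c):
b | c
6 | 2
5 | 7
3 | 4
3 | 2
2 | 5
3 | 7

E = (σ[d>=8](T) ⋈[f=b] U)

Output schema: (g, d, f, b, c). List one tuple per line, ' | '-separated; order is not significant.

Per-node cardinality:
  T → 3
  σ[d>=8](T) → 2
  U → 6
  (σ[d>=8](T) ⋈[f=b] U) → 1

== RESULT ==
g | d | f | b | c
2 | 8 | 5 | 5 | 7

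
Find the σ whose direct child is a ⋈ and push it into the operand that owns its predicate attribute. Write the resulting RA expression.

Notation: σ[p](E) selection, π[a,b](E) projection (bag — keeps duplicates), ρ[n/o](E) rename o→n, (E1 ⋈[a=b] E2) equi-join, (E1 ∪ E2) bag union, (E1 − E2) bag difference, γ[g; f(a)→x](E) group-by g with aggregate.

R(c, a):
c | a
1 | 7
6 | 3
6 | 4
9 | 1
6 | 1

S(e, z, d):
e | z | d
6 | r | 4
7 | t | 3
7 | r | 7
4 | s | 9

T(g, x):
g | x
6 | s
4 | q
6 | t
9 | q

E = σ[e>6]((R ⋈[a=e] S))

σ filters on e, owned by the right side.
E' = (R ⋈[a=e] σ[e>6](S))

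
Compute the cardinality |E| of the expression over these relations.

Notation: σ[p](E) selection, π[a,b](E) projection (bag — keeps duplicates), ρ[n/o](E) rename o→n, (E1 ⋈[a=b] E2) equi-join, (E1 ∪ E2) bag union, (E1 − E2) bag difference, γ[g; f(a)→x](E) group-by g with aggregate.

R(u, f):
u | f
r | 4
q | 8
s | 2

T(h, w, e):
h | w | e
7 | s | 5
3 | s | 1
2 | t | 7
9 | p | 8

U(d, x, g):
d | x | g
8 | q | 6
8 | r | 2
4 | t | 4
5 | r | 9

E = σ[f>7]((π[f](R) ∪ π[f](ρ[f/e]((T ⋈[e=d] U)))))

Row counts bottom-up:
  R → 3
  π[f](R) → 3
  T → 4
  U → 4
  (T ⋈[e=d] U) → 3
  ρ[f/e]((T ⋈[e=d] U)) → 3
  π[f](ρ[f/e]((T ⋈[e=d] U))) → 3
  (π[f](R) ∪ π[f](ρ[f/e]((T ⋈[e=d] U)))) → 6
  σ[f>7]((π[f](R) ∪ π[f](ρ[f/e]((T ⋈[e=d] U))))) → 3

|E| = 3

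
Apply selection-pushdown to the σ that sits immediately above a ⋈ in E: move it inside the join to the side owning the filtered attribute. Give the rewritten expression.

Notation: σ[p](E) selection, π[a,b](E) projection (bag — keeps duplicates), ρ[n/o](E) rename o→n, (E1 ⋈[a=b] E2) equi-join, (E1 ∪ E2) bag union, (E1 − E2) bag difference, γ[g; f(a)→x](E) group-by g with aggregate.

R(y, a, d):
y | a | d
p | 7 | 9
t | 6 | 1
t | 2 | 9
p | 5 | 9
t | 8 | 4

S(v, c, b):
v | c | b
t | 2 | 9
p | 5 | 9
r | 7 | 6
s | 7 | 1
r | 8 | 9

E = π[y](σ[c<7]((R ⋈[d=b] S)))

σ filters on c, owned by the right side.
E' = π[y]((R ⋈[d=b] σ[c<7](S)))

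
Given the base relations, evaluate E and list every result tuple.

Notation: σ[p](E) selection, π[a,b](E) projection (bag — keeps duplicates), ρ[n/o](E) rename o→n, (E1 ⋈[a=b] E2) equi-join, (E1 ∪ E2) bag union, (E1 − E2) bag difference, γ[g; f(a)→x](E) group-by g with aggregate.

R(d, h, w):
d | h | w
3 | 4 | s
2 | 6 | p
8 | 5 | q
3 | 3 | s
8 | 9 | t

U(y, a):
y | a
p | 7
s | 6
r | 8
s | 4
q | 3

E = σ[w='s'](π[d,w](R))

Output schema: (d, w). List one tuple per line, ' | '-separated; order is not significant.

Subexpression sizes:
  R → 5
  π[d,w](R) → 5
  σ[w='s'](π[d,w](R)) → 2

== RESULT ==
d | w
3 | s
3 | s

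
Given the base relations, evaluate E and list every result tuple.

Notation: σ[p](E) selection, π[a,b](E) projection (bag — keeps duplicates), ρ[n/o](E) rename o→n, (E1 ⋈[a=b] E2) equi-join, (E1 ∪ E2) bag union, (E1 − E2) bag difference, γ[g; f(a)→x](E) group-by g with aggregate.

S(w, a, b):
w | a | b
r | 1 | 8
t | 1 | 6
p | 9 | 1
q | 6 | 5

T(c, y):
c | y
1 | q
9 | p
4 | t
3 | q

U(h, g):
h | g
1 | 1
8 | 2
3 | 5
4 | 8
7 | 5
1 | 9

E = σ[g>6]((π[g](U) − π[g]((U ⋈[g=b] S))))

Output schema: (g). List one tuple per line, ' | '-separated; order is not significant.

Row counts bottom-up:
  U → 6
  π[g](U) → 6
  U → 6
  S → 4
  (U ⋈[g=b] S) → 4
  π[g]((U ⋈[g=b] S)) → 4
  (π[g](U) − π[g]((U ⋈[g=b] S))) → 2
  σ[g>6]((π[g](U) − π[g]((U ⋈[g=b] S)))) → 1

== RESULT ==
g
9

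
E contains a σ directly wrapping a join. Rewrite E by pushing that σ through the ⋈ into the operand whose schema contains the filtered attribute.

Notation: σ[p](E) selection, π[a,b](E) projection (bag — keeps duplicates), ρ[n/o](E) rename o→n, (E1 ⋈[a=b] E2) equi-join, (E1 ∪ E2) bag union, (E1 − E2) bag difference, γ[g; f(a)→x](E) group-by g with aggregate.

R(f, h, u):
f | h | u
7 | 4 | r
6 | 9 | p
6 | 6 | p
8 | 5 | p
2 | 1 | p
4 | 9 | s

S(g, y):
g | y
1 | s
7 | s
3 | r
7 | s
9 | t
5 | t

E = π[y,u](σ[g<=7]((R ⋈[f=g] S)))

σ filters on g, owned by the right side.
E' = π[y,u]((R ⋈[f=g] σ[g<=7](S)))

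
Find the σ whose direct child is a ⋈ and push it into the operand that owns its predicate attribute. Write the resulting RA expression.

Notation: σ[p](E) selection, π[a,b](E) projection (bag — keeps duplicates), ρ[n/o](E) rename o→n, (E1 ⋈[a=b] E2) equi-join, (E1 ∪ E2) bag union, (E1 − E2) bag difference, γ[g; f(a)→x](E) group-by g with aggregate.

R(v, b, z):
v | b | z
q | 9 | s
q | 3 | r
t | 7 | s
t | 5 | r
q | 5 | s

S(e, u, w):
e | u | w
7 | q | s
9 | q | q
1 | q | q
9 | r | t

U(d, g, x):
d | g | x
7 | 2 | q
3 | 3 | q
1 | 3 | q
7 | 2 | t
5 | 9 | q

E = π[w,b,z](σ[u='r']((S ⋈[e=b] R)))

σ filters on u, owned by the left side.
E' = π[w,b,z]((σ[u='r'](S) ⋈[e=b] R))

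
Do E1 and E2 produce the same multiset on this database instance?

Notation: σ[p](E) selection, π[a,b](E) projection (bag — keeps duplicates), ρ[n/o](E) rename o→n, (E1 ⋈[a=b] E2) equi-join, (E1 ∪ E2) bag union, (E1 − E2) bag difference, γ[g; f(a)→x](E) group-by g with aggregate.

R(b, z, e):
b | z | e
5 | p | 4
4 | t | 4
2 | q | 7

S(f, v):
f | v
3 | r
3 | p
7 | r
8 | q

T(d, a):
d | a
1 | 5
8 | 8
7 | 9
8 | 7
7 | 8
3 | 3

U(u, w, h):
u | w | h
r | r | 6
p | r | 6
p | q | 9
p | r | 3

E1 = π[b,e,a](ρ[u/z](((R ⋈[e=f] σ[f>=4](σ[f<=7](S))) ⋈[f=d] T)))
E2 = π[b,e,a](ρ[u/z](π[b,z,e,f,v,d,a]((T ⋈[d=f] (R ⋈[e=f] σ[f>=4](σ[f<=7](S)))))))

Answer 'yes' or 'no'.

E1 stepwise |·|:
  R → 3
  S → 4
  σ[f<=7](S) → 3
  σ[f>=4](σ[f<=7](S)) → 1
  (R ⋈[e=f] σ[f>=4](σ[f<=7](S))) → 1
  T → 6
  ((R ⋈[e=f] σ[f>=4](σ[f<=7](S))) ⋈[f=d] T) → 2
  ρ[u/z](((R ⋈[e=f] σ[f>=4](σ[f<=7](S))) ⋈[f=d] T)) → 2
  π[b,e,a](ρ[u/z](((R ⋈[e=f] σ[f>=4](σ[f<=7](S))) ⋈[f=d] T))) → 2
E2 stepwise |·|:
  T → 6
  R → 3
  S → 4
  σ[f<=7](S) → 3
  σ[f>=4](σ[f<=7](S)) → 1
  (R ⋈[e=f] σ[f>=4](σ[f<=7](S))) → 1
  (T ⋈[d=f] (R ⋈[e=f] σ[f>=4](σ[f<=7](S)))) → 2
  π[b,z,e,f,v,d,a]((T ⋈[d=f] (R ⋈[e=f] σ[f>=4](σ[f<=7](S))))) → 2
  ρ[u/z](π[b,z,e,f,v,d,a]((T ⋈[d=f] (R ⋈[e=f] σ[f>=4](σ[f<=7](S)))))) → 2
  π[b,e,a](ρ[u/z](π[b,z,e,f,v,d,a]((T ⋈[d=f] (R ⋈[e=f] σ[f>=4](σ[f<=7](S))))))) → 2

E1 and E2 produce the same multiset:
b | e | a
2 | 7 | 8
2 | 7 | 9

yes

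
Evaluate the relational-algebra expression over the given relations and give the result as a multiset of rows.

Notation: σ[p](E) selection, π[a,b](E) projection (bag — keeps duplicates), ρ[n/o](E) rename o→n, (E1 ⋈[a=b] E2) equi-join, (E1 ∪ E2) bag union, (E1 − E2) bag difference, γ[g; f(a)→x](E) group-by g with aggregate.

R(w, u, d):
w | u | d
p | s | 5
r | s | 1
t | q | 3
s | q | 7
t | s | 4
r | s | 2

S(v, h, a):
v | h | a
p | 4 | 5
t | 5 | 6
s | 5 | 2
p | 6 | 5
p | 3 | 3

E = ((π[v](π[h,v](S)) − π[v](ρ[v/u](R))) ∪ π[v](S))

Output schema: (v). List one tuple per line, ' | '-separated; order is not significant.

Row counts bottom-up:
  S → 5
  π[h,v](S) → 5
  π[v](π[h,v](S)) → 5
  R → 6
  ρ[v/u](R) → 6
  π[v](ρ[v/u](R)) → 6
  (π[v](π[h,v](S)) − π[v](ρ[v/u](R))) → 4
  S → 5
  π[v](S) → 5
  ((π[v](π[h,v](S)) − π[v](ρ[v/u](R))) ∪ π[v](S)) → 9

== RESULT ==
v
p
p
p
p
p
p
s
t
t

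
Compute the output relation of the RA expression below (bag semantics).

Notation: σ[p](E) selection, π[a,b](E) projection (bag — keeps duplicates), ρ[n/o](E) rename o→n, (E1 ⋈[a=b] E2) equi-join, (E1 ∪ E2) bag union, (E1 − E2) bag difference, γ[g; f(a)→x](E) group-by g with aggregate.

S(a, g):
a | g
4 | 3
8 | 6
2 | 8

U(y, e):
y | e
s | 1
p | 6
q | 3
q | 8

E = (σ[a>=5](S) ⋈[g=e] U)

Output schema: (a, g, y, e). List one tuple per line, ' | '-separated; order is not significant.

Row counts bottom-up:
  S → 3
  σ[a>=5](S) → 1
  U → 4
  (σ[a>=5](S) ⋈[g=e] U) → 1

== RESULT ==
a | g | y | e
8 | 6 | p | 6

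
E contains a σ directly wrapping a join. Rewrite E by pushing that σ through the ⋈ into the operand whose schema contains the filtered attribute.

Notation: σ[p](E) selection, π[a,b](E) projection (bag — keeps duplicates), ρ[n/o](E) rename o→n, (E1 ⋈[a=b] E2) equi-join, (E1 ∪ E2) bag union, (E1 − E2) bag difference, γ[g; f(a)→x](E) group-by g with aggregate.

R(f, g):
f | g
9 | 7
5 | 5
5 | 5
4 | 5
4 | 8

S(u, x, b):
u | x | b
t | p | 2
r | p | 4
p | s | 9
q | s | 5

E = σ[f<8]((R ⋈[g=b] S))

σ filters on f, owned by the left side.
E' = (σ[f<8](R) ⋈[g=b] S)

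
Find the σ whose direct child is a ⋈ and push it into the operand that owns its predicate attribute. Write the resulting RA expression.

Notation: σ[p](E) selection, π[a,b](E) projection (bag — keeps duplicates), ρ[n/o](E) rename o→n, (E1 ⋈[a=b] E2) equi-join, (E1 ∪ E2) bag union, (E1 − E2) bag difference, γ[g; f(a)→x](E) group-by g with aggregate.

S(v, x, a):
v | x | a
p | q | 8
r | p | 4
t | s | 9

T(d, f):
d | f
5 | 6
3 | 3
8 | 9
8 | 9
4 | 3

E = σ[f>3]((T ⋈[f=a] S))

σ filters on f, owned by the left side.
E' = (σ[f>3](T) ⋈[f=a] S)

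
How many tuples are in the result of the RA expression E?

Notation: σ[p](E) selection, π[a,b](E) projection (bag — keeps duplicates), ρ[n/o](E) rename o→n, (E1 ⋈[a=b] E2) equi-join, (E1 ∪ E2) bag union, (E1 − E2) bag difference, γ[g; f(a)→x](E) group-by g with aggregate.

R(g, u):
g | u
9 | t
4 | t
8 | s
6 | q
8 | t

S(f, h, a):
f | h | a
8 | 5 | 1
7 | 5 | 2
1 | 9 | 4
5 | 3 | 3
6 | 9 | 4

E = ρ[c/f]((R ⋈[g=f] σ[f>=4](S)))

Subexpression sizes:
  R → 5
  S → 5
  σ[f>=4](S) → 4
  (R ⋈[g=f] σ[f>=4](S)) → 3
  ρ[c/f]((R ⋈[g=f] σ[f>=4](S))) → 3

|E| = 3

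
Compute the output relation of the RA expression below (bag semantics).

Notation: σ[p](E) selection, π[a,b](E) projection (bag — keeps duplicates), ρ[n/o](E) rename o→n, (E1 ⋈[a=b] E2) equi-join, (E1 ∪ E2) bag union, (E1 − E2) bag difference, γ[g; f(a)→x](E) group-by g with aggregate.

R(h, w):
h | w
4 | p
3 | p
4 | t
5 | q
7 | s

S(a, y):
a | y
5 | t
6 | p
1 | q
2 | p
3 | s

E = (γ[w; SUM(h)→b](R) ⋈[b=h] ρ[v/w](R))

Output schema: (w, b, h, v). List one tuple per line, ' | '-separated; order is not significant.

Subexpression sizes:
  R → 5
  γ[w; SUM(h)→b](R) → 4
  R → 5
  ρ[v/w](R) → 5
  (γ[w; SUM(h)→b](R) ⋈[b=h] ρ[v/w](R)) → 5

== RESULT ==
w | b | h | v
p | 7 | 7 | s
q | 5 | 5 | q
s | 7 | 7 | s
t | 4 | 4 | p
t | 4 | 4 | t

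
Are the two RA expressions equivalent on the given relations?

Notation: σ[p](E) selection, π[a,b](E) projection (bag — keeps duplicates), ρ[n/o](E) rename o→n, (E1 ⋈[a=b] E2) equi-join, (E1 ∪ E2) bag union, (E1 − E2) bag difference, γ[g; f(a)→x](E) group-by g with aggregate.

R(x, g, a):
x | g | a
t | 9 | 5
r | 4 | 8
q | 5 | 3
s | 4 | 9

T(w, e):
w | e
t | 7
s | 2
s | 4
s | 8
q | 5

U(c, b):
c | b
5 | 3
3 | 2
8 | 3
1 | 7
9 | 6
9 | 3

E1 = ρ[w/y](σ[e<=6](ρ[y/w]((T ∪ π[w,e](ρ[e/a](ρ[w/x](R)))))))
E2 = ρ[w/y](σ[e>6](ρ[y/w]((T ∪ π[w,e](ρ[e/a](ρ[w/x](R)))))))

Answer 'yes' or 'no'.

E1 per-node cardinality:
  T → 5
  R → 4
  ρ[w/x](R) → 4
  ρ[e/a](ρ[w/x](R)) → 4
  π[w,e](ρ[e/a](ρ[w/x](R))) → 4
  (T ∪ π[w,e](ρ[e/a](ρ[w/x](R)))) → 9
  ρ[y/w]((T ∪ π[w,e](ρ[e/a](ρ[w/x](R))))) → 9
  σ[e<=6](ρ[y/w]((T ∪ π[w,e](ρ[e/a](ρ[w/x](R)))))) → 5
  ρ[w/y](σ[e<=6](ρ[y/w]((T ∪ π[w,e](ρ[e/a](ρ[w/x](R))))))) → 5
E2 per-node cardinality:
  T → 5
  R → 4
  ρ[w/x](R) → 4
  ρ[e/a](ρ[w/x](R)) → 4
  π[w,e](ρ[e/a](ρ[w/x](R))) → 4
  (T ∪ π[w,e](ρ[e/a](ρ[w/x](R)))) → 9
  ρ[y/w]((T ∪ π[w,e](ρ[e/a](ρ[w/x](R))))) → 9
  σ[e>6](ρ[y/w]((T ∪ π[w,e](ρ[e/a](ρ[w/x](R)))))) → 4
  ρ[w/y](σ[e>6](ρ[y/w]((T ∪ π[w,e](ρ[e/a](ρ[w/x](R))))))) → 4

E1 result:
w | e
q | 3
q | 5
s | 2
s | 4
t | 5
E2 result:
w | e
r | 8
s | 8
s | 9
t | 7
Witness: ('s', 9) appears 0× in E1 but 1× in E2.

no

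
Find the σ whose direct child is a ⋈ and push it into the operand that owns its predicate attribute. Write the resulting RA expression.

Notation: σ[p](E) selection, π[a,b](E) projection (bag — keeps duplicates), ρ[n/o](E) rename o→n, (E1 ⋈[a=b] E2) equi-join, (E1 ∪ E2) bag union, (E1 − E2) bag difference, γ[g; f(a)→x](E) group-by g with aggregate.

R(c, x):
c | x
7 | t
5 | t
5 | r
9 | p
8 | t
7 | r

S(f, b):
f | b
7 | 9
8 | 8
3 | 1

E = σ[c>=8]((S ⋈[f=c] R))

σ filters on c, owned by the right side.
E' = (S ⋈[f=c] σ[c>=8](R))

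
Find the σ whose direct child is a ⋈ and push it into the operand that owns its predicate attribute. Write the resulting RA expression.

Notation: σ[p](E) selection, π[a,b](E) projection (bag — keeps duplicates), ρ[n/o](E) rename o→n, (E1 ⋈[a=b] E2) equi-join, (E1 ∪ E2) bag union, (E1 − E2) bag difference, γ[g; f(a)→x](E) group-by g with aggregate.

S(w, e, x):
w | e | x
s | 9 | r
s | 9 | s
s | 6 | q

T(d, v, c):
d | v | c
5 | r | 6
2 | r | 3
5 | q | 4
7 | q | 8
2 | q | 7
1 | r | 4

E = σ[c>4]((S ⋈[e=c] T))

σ filters on c, owned by the right side.
E' = (S ⋈[e=c] σ[c>4](T))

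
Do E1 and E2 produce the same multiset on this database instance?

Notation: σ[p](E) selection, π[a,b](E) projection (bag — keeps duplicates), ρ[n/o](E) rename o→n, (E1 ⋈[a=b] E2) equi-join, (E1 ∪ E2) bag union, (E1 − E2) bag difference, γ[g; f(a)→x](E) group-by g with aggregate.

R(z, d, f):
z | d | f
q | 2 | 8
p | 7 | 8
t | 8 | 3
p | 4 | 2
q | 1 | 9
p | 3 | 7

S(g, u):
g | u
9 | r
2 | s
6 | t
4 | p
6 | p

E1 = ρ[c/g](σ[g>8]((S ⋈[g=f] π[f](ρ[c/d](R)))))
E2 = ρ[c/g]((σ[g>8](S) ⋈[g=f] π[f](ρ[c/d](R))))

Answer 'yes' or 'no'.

E1 subexpression sizes:
  S → 5
  R → 6
  ρ[c/d](R) → 6
  π[f](ρ[c/d](R)) → 6
  (S ⋈[g=f] π[f](ρ[c/d](R))) → 2
  σ[g>8]((S ⋈[g=f] π[f](ρ[c/d](R)))) → 1
  ρ[c/g](σ[g>8]((S ⋈[g=f] π[f](ρ[c/d](R))))) → 1
E2 subexpression sizes:
  S → 5
  σ[g>8](S) → 1
  R → 6
  ρ[c/d](R) → 6
  π[f](ρ[c/d](R)) → 6
  (σ[g>8](S) ⋈[g=f] π[f](ρ[c/d](R))) → 1
  ρ[c/g]((σ[g>8](S) ⋈[g=f] π[f](ρ[c/d](R)))) → 1

E1 and E2 produce the same multiset:
c | u | f
9 | r | 9

yes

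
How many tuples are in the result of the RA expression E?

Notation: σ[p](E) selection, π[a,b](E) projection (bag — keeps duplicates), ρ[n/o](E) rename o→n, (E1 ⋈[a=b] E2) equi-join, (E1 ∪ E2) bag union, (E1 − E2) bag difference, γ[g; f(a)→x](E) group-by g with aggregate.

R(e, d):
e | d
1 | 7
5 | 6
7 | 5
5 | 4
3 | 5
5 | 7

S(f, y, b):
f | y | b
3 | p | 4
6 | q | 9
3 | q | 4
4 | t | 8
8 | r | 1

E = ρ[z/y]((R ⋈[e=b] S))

Stepwise |·|:
  R → 6
  S → 5
  (R ⋈[e=b] S) → 1
  ρ[z/y]((R ⋈[e=b] S)) → 1

|E| = 1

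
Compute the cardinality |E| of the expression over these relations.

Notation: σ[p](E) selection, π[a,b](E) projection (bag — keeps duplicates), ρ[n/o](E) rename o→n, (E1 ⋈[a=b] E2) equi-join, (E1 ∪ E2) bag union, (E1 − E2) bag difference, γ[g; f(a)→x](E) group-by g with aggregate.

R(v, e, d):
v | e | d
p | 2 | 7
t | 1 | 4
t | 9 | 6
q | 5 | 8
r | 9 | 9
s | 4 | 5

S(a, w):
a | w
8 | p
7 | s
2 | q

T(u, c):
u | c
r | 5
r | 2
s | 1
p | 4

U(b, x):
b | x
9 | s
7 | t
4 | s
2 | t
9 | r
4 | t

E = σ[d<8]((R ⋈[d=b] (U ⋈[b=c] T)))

Stepwise |·|:
  R → 6
  U → 6
  T → 4
  (U ⋈[b=c] T) → 3
  (R ⋈[d=b] (U ⋈[b=c] T)) → 2
  σ[d<8]((R ⋈[d=b] (U ⋈[b=c] T))) → 2

|E| = 2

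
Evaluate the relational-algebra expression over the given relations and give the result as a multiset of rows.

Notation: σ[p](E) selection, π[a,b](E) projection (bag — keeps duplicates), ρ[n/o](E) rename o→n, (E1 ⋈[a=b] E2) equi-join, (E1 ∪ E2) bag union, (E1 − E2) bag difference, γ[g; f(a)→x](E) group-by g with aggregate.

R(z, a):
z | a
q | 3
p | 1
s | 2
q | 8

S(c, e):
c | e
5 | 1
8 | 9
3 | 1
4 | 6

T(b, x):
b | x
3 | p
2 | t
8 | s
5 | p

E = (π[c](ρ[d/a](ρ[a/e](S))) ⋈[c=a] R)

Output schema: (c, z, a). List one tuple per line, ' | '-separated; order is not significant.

Stepwise |·|:
  S → 4
  ρ[a/e](S) → 4
  ρ[d/a](ρ[a/e](S)) → 4
  π[c](ρ[d/a](ρ[a/e](S))) → 4
  R → 4
  (π[c](ρ[d/a](ρ[a/e](S))) ⋈[c=a] R) → 2

== RESULT ==
c | z | a
3 | q | 3
8 | q | 8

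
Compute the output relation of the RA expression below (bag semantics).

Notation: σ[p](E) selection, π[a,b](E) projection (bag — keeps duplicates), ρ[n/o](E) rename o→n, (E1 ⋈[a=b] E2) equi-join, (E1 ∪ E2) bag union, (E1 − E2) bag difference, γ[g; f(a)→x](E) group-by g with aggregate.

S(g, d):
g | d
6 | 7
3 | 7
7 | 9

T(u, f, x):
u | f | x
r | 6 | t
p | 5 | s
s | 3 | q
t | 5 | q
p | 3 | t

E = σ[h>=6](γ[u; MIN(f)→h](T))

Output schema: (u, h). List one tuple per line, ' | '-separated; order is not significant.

Stepwise |·|:
  T → 5
  γ[u; MIN(f)→h](T) → 4
  σ[h>=6](γ[u; MIN(f)→h](T)) → 1

== RESULT ==
u | h
r | 6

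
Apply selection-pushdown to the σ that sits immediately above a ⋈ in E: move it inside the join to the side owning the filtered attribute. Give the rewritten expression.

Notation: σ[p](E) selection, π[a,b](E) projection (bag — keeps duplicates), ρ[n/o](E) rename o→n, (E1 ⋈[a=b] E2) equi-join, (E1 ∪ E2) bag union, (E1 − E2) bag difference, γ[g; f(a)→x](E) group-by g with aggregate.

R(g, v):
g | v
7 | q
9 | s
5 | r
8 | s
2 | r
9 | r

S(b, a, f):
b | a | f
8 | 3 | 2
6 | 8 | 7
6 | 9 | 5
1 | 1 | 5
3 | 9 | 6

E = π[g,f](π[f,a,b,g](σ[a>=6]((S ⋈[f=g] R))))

σ filters on a, owned by the left side.
E' = π[g,f](π[f,a,b,g]((σ[a>=6](S) ⋈[f=g] R)))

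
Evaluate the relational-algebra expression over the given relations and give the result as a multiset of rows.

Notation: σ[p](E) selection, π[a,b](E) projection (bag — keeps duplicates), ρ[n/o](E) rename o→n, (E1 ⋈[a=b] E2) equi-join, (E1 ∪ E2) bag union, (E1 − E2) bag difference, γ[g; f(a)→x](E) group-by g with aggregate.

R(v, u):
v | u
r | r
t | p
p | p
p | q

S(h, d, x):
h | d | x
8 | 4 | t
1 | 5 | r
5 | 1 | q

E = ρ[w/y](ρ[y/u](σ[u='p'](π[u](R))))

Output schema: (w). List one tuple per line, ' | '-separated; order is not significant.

Per-node cardinality:
  R → 4
  π[u](R) → 4
  σ[u='p'](π[u](R)) → 2
  ρ[y/u](σ[u='p'](π[u](R))) → 2
  ρ[w/y](ρ[y/u](σ[u='p'](π[u](R)))) → 2

== RESULT ==
w
p
p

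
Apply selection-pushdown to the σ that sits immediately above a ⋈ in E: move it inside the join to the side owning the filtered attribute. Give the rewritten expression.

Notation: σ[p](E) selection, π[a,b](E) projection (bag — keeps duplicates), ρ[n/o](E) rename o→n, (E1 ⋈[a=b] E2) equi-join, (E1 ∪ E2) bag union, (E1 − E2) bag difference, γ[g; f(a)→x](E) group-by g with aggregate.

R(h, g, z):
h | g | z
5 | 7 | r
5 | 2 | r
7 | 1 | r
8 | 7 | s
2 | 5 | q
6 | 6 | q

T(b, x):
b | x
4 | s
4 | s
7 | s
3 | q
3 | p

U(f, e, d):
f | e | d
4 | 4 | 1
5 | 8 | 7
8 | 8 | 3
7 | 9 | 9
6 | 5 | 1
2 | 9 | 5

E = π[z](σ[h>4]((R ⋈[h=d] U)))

σ filters on h, owned by the left side.
E' = π[z]((σ[h>4](R) ⋈[h=d] U))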